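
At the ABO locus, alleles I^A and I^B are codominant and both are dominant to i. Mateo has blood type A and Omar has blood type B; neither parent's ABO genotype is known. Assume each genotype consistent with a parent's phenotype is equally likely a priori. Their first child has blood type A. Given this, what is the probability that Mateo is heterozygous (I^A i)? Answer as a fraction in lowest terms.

1/3

Possible genotypes: Mateo ∈ {I^A I^A, I^A i}; Omar ∈ {I^B I^B, I^B i}.
Weight each parental genotype pair by prior × P(type-A child):
  I^A I^A × I^B i: posterior weight 2/3.
  I^A i × I^B i: posterior weight 1/3.
Sum the posterior weight over pairs where Mateo is I^A i: 1/3.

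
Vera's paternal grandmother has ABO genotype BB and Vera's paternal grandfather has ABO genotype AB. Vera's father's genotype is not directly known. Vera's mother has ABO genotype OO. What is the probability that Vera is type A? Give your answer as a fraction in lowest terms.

1/4

Vera's father's ABO genotype from BB × AB: 1/2 AB, 1/2 BB.
Crossing each possibility with the mother OO and summing P(type A): 1/2·1/2 + 1/2·0 = 1/4.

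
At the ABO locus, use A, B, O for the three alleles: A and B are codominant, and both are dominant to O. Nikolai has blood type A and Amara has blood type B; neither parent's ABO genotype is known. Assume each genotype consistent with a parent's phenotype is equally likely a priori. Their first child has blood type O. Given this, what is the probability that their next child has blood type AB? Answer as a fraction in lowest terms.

Possible genotypes: Nikolai ∈ {AA, AO}; Amara ∈ {BB, BO}.
Weight each parental genotype pair by prior × P(type-O child):
  AO × BO: posterior weight 1; P(next child type AB) = 1/4.
Weighted sum = 1/4.

1/4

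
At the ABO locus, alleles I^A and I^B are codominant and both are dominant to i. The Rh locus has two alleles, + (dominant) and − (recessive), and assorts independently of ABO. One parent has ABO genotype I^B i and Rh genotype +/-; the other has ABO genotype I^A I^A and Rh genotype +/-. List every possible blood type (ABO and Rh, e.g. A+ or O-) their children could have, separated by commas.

Gametes from I^B i × I^A I^A give offspring ABO genotypes I^A I^B, I^A i, i.e. phenotypes A, AB.
Rh cross +/- × +/- → phenotypes Rh+, Rh-.
Combining independently: A+, A-, AB+, AB-.

A+, A-, AB+, AB-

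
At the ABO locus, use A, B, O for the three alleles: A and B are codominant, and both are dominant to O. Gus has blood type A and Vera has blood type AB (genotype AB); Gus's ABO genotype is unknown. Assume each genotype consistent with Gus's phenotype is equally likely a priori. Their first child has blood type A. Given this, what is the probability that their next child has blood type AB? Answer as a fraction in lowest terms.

3/8

Possible genotypes: Gus ∈ {AA, AO}; Vera ∈ {AB}.
Weight each parental genotype pair by prior × P(type-A child):
  AA × AB: posterior weight 1/2; P(next child type AB) = 1/2.
  AO × AB: posterior weight 1/2; P(next child type AB) = 1/4.
Weighted sum = 3/8.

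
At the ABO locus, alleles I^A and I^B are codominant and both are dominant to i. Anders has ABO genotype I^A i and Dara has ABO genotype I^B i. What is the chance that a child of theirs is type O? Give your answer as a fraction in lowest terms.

ABO cross I^A i × I^B i → offspring phenotypes: 1/4 O, 1/4 A, 1/4 B, 1/4 AB.
So P(type O) = 1/4.

1/4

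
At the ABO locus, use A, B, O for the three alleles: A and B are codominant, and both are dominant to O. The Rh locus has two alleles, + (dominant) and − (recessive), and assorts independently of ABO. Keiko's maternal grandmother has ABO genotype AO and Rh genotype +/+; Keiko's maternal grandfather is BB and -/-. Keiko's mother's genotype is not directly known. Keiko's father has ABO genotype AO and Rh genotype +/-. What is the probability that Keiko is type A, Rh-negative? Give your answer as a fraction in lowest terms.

Keiko's mother's ABO genotype from AO × BB: 1/2 AB, 1/2 BO.
Crossing each possibility with the father AO and summing P(type A): 1/2·1/2 + 1/2·1/4 = 3/8.
Similarly for Rh via the mother's Rh distribution: P(Rh-) = 1/4.
Independent loci: 3/8 × 1/4 = 3/32.

3/32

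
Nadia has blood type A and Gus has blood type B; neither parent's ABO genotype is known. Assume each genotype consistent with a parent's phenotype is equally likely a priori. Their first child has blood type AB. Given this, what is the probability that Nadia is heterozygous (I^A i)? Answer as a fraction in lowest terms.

Possible genotypes: Nadia ∈ {I^A I^A, I^A i}; Gus ∈ {I^B I^B, I^B i}.
Weight each parental genotype pair by prior × P(type-AB child):
  I^A I^A × I^B I^B: posterior weight 4/9.
  I^A I^A × I^B i: posterior weight 2/9.
  I^A i × I^B I^B: posterior weight 2/9.
  I^A i × I^B i: posterior weight 1/9.
Sum the posterior weight over pairs where Nadia is I^A i: 1/3.

1/3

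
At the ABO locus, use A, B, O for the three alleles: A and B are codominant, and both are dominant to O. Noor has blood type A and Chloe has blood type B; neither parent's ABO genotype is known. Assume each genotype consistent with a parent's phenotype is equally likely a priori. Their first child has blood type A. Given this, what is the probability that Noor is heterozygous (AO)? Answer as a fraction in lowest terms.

Possible genotypes: Noor ∈ {AA, AO}; Chloe ∈ {BB, BO}.
Weight each parental genotype pair by prior × P(type-A child):
  AA × BO: posterior weight 2/3.
  AO × BO: posterior weight 1/3.
Sum the posterior weight over pairs where Noor is AO: 1/3.

1/3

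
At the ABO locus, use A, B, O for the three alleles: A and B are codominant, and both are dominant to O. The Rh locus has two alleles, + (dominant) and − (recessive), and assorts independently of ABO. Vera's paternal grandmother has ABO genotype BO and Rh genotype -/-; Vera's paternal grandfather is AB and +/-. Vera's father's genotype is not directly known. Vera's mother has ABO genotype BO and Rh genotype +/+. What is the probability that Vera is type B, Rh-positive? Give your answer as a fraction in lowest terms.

Vera's father's ABO genotype from BO × AB: 1/4 AB, 1/4 AO, 1/4 BB, 1/4 BO.
Crossing each possibility with the mother BO and summing P(type B): 1/4·1/2 + 1/4·1/4 + 1/4·1 + 1/4·3/4 = 5/8.
Similarly for Rh via the father's Rh distribution: P(Rh+) = 1.
Independent loci: 5/8 × 1 = 5/8.

5/8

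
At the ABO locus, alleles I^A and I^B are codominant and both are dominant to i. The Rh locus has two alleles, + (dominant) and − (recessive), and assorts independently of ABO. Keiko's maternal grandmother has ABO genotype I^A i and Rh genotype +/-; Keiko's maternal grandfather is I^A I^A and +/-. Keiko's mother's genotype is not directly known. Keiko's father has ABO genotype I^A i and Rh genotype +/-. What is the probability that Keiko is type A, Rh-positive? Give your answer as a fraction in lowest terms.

21/32

Keiko's mother's ABO genotype from I^A i × I^A I^A: 1/2 I^A I^A, 1/2 I^A i.
Crossing each possibility with the father I^A i and summing P(type A): 1/2·1 + 1/2·3/4 = 7/8.
Similarly for Rh via the mother's Rh distribution: P(Rh+) = 3/4.
Independent loci: 7/8 × 3/4 = 21/32.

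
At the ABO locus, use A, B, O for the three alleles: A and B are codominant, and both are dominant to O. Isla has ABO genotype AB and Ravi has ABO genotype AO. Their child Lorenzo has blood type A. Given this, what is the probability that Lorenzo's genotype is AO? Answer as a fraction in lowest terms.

Cross AB × AO → 1/4 AA, 1/4 AB, 1/4 AO, 1/4 BO.
Type-A genotypes among offspring: AA (1/4), AO (1/4); total 1/2.
P(AO | type A) = (1/4) / (1/2) = 1/2.

1/2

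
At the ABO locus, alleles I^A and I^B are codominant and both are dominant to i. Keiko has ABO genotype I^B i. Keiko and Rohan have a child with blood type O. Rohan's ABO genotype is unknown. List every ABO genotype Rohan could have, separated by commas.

I^A i, I^B i, i i

For each candidate genotype of Rohan, check whether crossing it with I^B i can produce every observed child phenotype.
  I^A I^A → possible child types {A, AB} ✗
  I^A I^B → possible child types {A, B, AB} ✗
  I^A i → possible child types {O, A, B, AB} ✓
  I^B I^B → possible child types {B} ✗
  I^B i → possible child types {O, B} ✓
  i i → possible child types {O, B} ✓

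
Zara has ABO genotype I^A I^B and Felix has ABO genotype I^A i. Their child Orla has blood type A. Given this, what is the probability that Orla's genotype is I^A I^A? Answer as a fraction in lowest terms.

1/2

Cross I^A I^B × I^A i → 1/4 I^A I^A, 1/4 I^A I^B, 1/4 I^A i, 1/4 I^B i.
Type-A genotypes among offspring: I^A I^A (1/4), I^A i (1/4); total 1/2.
P(I^A I^A | type A) = (1/4) / (1/2) = 1/2.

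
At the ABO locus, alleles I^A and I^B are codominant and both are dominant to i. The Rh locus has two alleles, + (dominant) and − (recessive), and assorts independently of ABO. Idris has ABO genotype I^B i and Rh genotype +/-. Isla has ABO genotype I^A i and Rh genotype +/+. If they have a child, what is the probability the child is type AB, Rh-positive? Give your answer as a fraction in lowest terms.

ABO cross I^B i × I^A i → offspring phenotypes: 1/4 O, 1/4 A, 1/4 B, 1/4 AB.
Rh cross +/- × +/+ → 1 Rh+.
Independent loci: P(type AB, Rh-positive) = 1/4 × 1 = 1/4.

1/4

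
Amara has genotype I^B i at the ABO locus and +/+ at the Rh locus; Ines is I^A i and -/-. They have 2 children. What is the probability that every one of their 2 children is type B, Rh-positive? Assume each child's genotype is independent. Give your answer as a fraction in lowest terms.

1/16

ABO cross I^B i × I^A i → 1/4 O, 1/4 A, 1/4 B, 1/4 AB.
Rh cross +/+ × -/- → 1 Rh+; so P(type B, Rh-positive) = 1/4 × 1 = 1/4 per child.
All 2 independent: (1/4)^2 = 1/16.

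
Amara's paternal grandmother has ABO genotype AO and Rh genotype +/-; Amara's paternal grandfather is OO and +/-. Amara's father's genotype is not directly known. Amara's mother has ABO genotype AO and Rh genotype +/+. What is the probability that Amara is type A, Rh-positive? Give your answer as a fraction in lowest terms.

Amara's father's ABO genotype from AO × OO: 1/2 AO, 1/2 OO.
Crossing each possibility with the mother AO and summing P(type A): 1/2·3/4 + 1/2·1/2 = 5/8.
Similarly for Rh via the father's Rh distribution: P(Rh+) = 1.
Independent loci: 5/8 × 1 = 5/8.

5/8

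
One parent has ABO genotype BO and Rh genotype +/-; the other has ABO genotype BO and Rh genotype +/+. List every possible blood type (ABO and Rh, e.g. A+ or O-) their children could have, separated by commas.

Gametes from BO × BO give offspring ABO genotypes BB, BO, OO, i.e. phenotypes O, B.
Rh cross +/- × +/+ → phenotypes Rh+.
Combining independently: O+, B+.

O+, B+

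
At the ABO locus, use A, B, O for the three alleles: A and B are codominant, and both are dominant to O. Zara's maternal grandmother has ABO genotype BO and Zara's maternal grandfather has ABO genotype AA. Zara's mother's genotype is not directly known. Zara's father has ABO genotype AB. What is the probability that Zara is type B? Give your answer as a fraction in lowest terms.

1/4

Zara's mother's ABO genotype from BO × AA: 1/2 AB, 1/2 AO.
Crossing each possibility with the father AB and summing P(type B): 1/2·1/4 + 1/2·1/4 = 1/4.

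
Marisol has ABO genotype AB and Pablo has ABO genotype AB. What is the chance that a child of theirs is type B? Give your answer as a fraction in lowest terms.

1/4

ABO cross AB × AB → offspring phenotypes: 1/4 A, 1/4 B, 1/2 AB.
So P(type B) = 1/4.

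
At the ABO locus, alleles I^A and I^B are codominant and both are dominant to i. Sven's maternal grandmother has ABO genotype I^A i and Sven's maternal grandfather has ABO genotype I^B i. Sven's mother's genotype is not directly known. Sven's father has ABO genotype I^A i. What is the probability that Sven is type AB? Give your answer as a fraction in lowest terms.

1/8

Sven's mother's ABO genotype from I^A i × I^B i: 1/4 I^A I^B, 1/4 I^A i, 1/4 I^B i, 1/4 i i.
Crossing each possibility with the father I^A i and summing P(type AB): 1/4·1/4 + 1/4·0 + 1/4·1/4 + 1/4·0 = 1/8.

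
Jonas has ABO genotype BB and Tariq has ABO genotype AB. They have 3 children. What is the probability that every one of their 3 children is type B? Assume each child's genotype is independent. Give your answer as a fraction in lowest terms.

ABO cross BB × AB → 1/2 B, 1/2 AB.
So P(type B) = 1/2 per child.
All 3 independent: (1/2)^3 = 1/8.

1/8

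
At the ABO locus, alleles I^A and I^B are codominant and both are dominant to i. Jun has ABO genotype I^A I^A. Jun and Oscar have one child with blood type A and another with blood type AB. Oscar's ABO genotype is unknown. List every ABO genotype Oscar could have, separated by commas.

I^A I^B, I^B i

For each candidate genotype of Oscar, check whether crossing it with I^A I^A can produce every observed child phenotype.
  I^A I^A → possible child types {A} ✗
  I^A I^B → possible child types {A, AB} ✓
  I^A i → possible child types {A} ✗
  I^B I^B → possible child types {AB} ✗
  I^B i → possible child types {A, AB} ✓
  i i → possible child types {A} ✗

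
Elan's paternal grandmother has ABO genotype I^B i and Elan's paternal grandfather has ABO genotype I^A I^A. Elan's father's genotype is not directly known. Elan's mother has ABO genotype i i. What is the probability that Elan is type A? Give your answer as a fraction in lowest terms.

Elan's father's ABO genotype from I^B i × I^A I^A: 1/2 I^A I^B, 1/2 I^A i.
Crossing each possibility with the mother i i and summing P(type A): 1/2·1/2 + 1/2·1/2 = 1/2.

1/2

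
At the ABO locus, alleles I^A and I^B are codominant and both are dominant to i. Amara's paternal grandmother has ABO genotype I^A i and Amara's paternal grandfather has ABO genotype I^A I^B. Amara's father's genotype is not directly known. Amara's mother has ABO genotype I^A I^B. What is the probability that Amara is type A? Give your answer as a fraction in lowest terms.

Amara's father's ABO genotype from I^A i × I^A I^B: 1/4 I^A I^A, 1/4 I^A I^B, 1/4 I^A i, 1/4 I^B i.
Crossing each possibility with the mother I^A I^B and summing P(type A): 1/4·1/2 + 1/4·1/4 + 1/4·1/2 + 1/4·1/4 = 3/8.

3/8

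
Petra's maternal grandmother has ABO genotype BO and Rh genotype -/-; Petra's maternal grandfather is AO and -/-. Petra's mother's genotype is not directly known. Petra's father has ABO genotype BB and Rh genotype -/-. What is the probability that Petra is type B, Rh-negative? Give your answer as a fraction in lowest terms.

Petra's mother's ABO genotype from BO × AO: 1/4 AB, 1/4 AO, 1/4 BO, 1/4 OO.
Crossing each possibility with the father BB and summing P(type B): 1/4·1/2 + 1/4·1/2 + 1/4·1 + 1/4·1 = 3/4.
Similarly for Rh via the mother's Rh distribution: P(Rh-) = 1.
Independent loci: 3/4 × 1 = 3/4.

3/4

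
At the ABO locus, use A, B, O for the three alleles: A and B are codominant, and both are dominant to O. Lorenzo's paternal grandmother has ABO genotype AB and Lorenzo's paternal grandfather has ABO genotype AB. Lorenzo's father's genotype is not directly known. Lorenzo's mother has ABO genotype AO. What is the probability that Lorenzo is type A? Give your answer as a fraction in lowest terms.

Lorenzo's father's ABO genotype from AB × AB: 1/4 AA, 1/2 AB, 1/4 BB.
Crossing each possibility with the mother AO and summing P(type A): 1/4·1 + 1/2·1/2 + 1/4·0 = 1/2.

1/2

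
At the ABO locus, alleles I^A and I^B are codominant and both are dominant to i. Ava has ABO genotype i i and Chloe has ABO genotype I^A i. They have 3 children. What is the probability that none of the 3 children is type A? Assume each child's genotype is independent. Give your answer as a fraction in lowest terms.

1/8

ABO cross i i × I^A i → 1/2 O, 1/2 A.
So P(type A) = 1/2 per child.
P(not type A) = 1/2 for one child; (1/2)^3 = 1/8.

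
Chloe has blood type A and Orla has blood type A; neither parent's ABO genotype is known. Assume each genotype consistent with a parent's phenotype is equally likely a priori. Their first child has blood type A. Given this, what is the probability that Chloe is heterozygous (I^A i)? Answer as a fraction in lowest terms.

Possible genotypes: Chloe ∈ {I^A I^A, I^A i}; Orla ∈ {I^A I^A, I^A i}.
Weight each parental genotype pair by prior × P(type-A child):
  I^A I^A × I^A I^A: posterior weight 4/15.
  I^A I^A × I^A i: posterior weight 4/15.
  I^A i × I^A I^A: posterior weight 4/15.
  I^A i × I^A i: posterior weight 1/5.
Sum the posterior weight over pairs where Chloe is I^A i: 7/15.

7/15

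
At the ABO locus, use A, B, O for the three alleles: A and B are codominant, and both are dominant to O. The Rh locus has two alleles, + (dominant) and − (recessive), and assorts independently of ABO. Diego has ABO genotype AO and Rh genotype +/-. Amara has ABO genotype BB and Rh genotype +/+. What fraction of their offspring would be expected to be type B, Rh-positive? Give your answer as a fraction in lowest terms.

ABO cross AO × BB → offspring phenotypes: 1/2 B, 1/2 AB.
Rh cross +/- × +/+ → 1 Rh+.
Independent loci: P(type B, Rh-positive) = 1/2 × 1 = 1/2.

1/2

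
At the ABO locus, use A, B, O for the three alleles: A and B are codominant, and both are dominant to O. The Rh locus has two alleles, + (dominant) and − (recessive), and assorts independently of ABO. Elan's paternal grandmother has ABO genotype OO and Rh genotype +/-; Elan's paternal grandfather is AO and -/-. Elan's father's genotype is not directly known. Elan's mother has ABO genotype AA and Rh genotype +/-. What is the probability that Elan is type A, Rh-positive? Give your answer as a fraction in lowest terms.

5/8

Elan's father's ABO genotype from OO × AO: 1/2 AO, 1/2 OO.
Crossing each possibility with the mother AA and summing P(type A): 1/2·1 + 1/2·1 = 1.
Similarly for Rh via the father's Rh distribution: P(Rh+) = 5/8.
Independent loci: 1 × 5/8 = 5/8.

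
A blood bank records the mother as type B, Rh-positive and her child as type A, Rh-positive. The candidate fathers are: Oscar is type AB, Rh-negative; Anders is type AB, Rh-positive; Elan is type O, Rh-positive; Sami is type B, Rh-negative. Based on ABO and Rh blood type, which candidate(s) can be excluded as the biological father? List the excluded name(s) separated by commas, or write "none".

Elan, Sami

A candidate is excluded only if no genotype consistent with his phenotype could produce a type A, Rh-positive child with a type B, Rh-positive mother.
Elan (type O, Rh+): no genotype consistent with that phenotype can produce a type-A Rh+ child with a type-B mother.
Sami (type B, Rh-): no genotype consistent with that phenotype can produce a type-A Rh+ child with a type-B mother.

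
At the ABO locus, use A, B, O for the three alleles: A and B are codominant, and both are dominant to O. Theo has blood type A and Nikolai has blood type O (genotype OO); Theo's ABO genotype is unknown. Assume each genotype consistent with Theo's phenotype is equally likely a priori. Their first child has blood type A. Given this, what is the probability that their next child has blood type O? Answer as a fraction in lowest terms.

1/6

Possible genotypes: Theo ∈ {AA, AO}; Nikolai ∈ {OO}.
Weight each parental genotype pair by prior × P(type-A child):
  AA × OO: posterior weight 2/3; P(next child type O) = 0.
  AO × OO: posterior weight 1/3; P(next child type O) = 1/2.
Weighted sum = 1/6.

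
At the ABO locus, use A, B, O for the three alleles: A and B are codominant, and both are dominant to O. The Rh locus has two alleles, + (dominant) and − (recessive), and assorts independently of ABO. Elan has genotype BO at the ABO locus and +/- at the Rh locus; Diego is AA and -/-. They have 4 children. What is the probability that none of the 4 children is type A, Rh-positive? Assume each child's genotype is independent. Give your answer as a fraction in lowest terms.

ABO cross BO × AA → 1/2 A, 1/2 AB.
Rh cross +/- × -/- → 1/2 Rh+, 1/2 Rh-; so P(type A, Rh-positive) = 1/2 × 1/2 = 1/4 per child.
P(not type A, Rh-positive) = 3/4 for one child; (3/4)^4 = 81/256.

81/256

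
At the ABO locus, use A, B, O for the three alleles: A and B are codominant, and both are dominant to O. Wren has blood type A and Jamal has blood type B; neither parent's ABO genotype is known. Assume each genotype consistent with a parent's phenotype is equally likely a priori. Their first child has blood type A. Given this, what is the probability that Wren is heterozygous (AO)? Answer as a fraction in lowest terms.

1/3

Possible genotypes: Wren ∈ {AA, AO}; Jamal ∈ {BB, BO}.
Weight each parental genotype pair by prior × P(type-A child):
  AA × BO: posterior weight 2/3.
  AO × BO: posterior weight 1/3.
Sum the posterior weight over pairs where Wren is AO: 1/3.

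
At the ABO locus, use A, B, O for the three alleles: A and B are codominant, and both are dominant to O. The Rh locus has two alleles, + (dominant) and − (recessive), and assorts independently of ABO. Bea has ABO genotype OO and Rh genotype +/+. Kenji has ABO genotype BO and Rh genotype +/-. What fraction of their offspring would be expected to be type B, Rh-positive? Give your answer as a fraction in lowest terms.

1/2

ABO cross OO × BO → offspring phenotypes: 1/2 O, 1/2 B.
Rh cross +/+ × +/- → 1 Rh+.
Independent loci: P(type B, Rh-positive) = 1/2 × 1 = 1/2.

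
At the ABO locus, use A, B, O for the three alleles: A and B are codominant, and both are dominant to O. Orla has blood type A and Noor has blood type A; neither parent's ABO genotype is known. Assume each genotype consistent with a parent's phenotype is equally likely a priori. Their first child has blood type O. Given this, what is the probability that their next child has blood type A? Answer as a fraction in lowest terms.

3/4

Possible genotypes: Orla ∈ {AA, AO}; Noor ∈ {AA, AO}.
Weight each parental genotype pair by prior × P(type-O child):
  AO × AO: posterior weight 1; P(next child type A) = 3/4.
Weighted sum = 3/4.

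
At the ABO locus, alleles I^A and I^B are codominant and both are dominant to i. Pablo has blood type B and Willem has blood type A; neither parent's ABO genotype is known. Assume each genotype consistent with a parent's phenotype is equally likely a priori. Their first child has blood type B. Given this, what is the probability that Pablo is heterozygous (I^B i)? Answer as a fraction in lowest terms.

Possible genotypes: Pablo ∈ {I^B I^B, I^B i}; Willem ∈ {I^A I^A, I^A i}.
Weight each parental genotype pair by prior × P(type-B child):
  I^B I^B × I^A i: posterior weight 2/3.
  I^B i × I^A i: posterior weight 1/3.
Sum the posterior weight over pairs where Pablo is I^B i: 1/3.

1/3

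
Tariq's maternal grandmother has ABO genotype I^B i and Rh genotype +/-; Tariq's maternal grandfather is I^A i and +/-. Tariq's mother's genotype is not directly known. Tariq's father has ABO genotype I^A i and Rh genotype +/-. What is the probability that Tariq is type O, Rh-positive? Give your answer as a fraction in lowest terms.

Tariq's mother's ABO genotype from I^B i × I^A i: 1/4 I^A I^B, 1/4 I^A i, 1/4 I^B i, 1/4 i i.
Crossing each possibility with the father I^A i and summing P(type O): 1/4·0 + 1/4·1/4 + 1/4·1/4 + 1/4·1/2 = 1/4.
Similarly for Rh via the mother's Rh distribution: P(Rh+) = 3/4.
Independent loci: 1/4 × 3/4 = 3/16.

3/16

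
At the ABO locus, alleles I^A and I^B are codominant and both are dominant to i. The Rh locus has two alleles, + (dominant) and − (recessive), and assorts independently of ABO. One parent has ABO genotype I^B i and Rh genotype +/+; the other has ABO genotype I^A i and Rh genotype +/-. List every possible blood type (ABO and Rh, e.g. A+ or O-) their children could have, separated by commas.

Gametes from I^B i × I^A i give offspring ABO genotypes I^A I^B, I^A i, I^B i, i i, i.e. phenotypes O, A, B, AB.
Rh cross +/+ × +/- → phenotypes Rh+.
Combining independently: O+, A+, B+, AB+.

O+, A+, B+, AB+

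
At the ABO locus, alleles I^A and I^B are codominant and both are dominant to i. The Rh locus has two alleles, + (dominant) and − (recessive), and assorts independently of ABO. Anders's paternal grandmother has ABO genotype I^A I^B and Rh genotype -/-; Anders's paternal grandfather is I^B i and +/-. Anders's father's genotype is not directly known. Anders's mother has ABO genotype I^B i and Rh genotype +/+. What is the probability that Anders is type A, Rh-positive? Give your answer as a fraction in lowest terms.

Anders's father's ABO genotype from I^A I^B × I^B i: 1/4 I^A I^B, 1/4 I^A i, 1/4 I^B I^B, 1/4 I^B i.
Crossing each possibility with the mother I^B i and summing P(type A): 1/4·1/4 + 1/4·1/4 + 1/4·0 + 1/4·0 = 1/8.
Similarly for Rh via the father's Rh distribution: P(Rh+) = 1.
Independent loci: 1/8 × 1 = 1/8.

1/8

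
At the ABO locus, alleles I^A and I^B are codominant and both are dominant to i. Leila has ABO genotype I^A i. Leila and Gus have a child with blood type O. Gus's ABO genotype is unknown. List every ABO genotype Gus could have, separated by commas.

For each candidate genotype of Gus, check whether crossing it with I^A i can produce every observed child phenotype.
  I^A I^A → possible child types {A} ✗
  I^A I^B → possible child types {A, B, AB} ✗
  I^A i → possible child types {O, A} ✓
  I^B I^B → possible child types {B, AB} ✗
  I^B i → possible child types {O, A, B, AB} ✓
  i i → possible child types {O, A} ✓

I^A i, I^B i, i i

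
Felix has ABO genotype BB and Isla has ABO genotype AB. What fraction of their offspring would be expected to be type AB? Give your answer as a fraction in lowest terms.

ABO cross BB × AB → offspring phenotypes: 1/2 B, 1/2 AB.
So P(type AB) = 1/2.

1/2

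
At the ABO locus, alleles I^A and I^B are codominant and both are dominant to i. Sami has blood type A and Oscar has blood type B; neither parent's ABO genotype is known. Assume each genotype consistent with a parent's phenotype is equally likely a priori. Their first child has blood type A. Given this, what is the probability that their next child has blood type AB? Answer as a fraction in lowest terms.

Possible genotypes: Sami ∈ {I^A I^A, I^A i}; Oscar ∈ {I^B I^B, I^B i}.
Weight each parental genotype pair by prior × P(type-A child):
  I^A I^A × I^B i: posterior weight 2/3; P(next child type AB) = 1/2.
  I^A i × I^B i: posterior weight 1/3; P(next child type AB) = 1/4.
Weighted sum = 5/12.

5/12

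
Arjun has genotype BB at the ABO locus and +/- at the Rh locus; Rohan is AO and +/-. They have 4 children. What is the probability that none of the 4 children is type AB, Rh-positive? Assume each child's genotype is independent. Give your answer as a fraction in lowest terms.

625/4096

ABO cross BB × AO → 1/2 B, 1/2 AB.
Rh cross +/- × +/- → 3/4 Rh+, 1/4 Rh-; so P(type AB, Rh-positive) = 1/2 × 3/4 = 3/8 per child.
P(not type AB, Rh-positive) = 5/8 for one child; (5/8)^4 = 625/4096.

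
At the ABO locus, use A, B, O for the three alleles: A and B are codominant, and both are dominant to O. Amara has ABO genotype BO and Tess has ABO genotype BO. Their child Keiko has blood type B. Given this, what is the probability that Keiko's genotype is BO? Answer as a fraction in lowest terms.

Cross BO × BO → 1/4 BB, 1/2 BO, 1/4 OO.
Type-B genotypes among offspring: BB (1/4), BO (1/2); total 3/4.
P(BO | type B) = (1/2) / (3/4) = 2/3.

2/3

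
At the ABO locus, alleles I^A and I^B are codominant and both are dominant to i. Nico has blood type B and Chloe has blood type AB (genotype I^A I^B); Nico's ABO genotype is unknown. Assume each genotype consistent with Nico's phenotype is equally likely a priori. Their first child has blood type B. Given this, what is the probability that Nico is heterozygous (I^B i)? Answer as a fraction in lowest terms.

Possible genotypes: Nico ∈ {I^B I^B, I^B i}; Chloe ∈ {I^A I^B}.
Weight each parental genotype pair by prior × P(type-B child):
  I^B I^B × I^A I^B: posterior weight 1/2.
  I^B i × I^A I^B: posterior weight 1/2.
Sum the posterior weight over pairs where Nico is I^B i: 1/2.

1/2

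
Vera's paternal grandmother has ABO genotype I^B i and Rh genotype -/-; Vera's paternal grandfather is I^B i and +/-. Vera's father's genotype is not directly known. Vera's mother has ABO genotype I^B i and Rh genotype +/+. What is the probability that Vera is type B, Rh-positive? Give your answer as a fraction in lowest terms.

Vera's father's ABO genotype from I^B i × I^B i: 1/4 I^B I^B, 1/2 I^B i, 1/4 i i.
Crossing each possibility with the mother I^B i and summing P(type B): 1/4·1 + 1/2·3/4 + 1/4·1/2 = 3/4.
Similarly for Rh via the father's Rh distribution: P(Rh+) = 1.
Independent loci: 3/4 × 1 = 3/4.

3/4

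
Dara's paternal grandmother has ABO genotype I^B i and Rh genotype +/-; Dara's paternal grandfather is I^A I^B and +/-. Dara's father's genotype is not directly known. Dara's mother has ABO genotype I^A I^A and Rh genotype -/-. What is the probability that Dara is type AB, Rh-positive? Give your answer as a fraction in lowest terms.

Dara's father's ABO genotype from I^B i × I^A I^B: 1/4 I^A I^B, 1/4 I^A i, 1/4 I^B I^B, 1/4 I^B i.
Crossing each possibility with the mother I^A I^A and summing P(type AB): 1/4·1/2 + 1/4·0 + 1/4·1 + 1/4·1/2 = 1/2.
Similarly for Rh via the father's Rh distribution: P(Rh+) = 1/2.
Independent loci: 1/2 × 1/2 = 1/4.

1/4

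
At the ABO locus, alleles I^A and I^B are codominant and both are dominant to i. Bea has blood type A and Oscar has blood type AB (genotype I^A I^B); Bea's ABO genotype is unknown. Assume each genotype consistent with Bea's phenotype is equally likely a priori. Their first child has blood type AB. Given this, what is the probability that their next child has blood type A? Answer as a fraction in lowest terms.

Possible genotypes: Bea ∈ {I^A I^A, I^A i}; Oscar ∈ {I^A I^B}.
Weight each parental genotype pair by prior × P(type-AB child):
  I^A I^A × I^A I^B: posterior weight 2/3; P(next child type A) = 1/2.
  I^A i × I^A I^B: posterior weight 1/3; P(next child type A) = 1/2.
Weighted sum = 1/2.

1/2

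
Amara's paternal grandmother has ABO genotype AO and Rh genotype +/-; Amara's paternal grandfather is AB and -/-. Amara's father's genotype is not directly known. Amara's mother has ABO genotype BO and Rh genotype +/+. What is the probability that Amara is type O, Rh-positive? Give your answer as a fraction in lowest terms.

1/8

Amara's father's ABO genotype from AO × AB: 1/4 AA, 1/4 AB, 1/4 AO, 1/4 BO.
Crossing each possibility with the mother BO and summing P(type O): 1/4·0 + 1/4·0 + 1/4·1/4 + 1/4·1/4 = 1/8.
Similarly for Rh via the father's Rh distribution: P(Rh+) = 1.
Independent loci: 1/8 × 1 = 1/8.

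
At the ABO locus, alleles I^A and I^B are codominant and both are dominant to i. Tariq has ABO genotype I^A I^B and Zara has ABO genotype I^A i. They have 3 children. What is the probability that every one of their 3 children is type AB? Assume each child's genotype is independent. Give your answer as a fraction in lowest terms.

1/64

ABO cross I^A I^B × I^A i → 1/2 A, 1/4 B, 1/4 AB.
So P(type AB) = 1/4 per child.
All 3 independent: (1/4)^3 = 1/64.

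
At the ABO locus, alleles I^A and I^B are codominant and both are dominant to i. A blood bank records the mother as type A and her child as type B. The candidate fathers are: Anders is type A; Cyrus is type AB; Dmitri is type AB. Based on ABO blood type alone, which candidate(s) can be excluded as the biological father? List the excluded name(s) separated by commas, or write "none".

Anders

A candidate is excluded only if no genotype consistent with his phenotype could produce a type B child with a type A mother.
Anders (type A): no genotype consistent with that phenotype can produce a type-B child with a type-A mother.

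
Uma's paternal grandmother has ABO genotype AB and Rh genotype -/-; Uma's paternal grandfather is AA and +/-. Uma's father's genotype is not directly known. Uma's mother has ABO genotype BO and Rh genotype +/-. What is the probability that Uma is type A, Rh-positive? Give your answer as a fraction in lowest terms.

15/64

Uma's father's ABO genotype from AB × AA: 1/2 AA, 1/2 AB.
Crossing each possibility with the mother BO and summing P(type A): 1/2·1/2 + 1/2·1/4 = 3/8.
Similarly for Rh via the father's Rh distribution: P(Rh+) = 5/8.
Independent loci: 3/8 × 5/8 = 15/64.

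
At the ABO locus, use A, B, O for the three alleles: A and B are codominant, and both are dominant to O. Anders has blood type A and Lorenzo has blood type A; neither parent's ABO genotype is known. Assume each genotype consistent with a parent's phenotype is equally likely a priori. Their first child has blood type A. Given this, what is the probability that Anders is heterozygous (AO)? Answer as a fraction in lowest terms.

7/15

Possible genotypes: Anders ∈ {AA, AO}; Lorenzo ∈ {AA, AO}.
Weight each parental genotype pair by prior × P(type-A child):
  AA × AA: posterior weight 4/15.
  AA × AO: posterior weight 4/15.
  AO × AA: posterior weight 4/15.
  AO × AO: posterior weight 1/5.
Sum the posterior weight over pairs where Anders is AO: 7/15.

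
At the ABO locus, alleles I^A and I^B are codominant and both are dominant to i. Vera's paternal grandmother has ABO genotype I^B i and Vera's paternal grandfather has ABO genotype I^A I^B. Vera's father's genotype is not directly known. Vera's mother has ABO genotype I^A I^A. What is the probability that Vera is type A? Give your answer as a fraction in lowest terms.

1/2

Vera's father's ABO genotype from I^B i × I^A I^B: 1/4 I^A I^B, 1/4 I^A i, 1/4 I^B I^B, 1/4 I^B i.
Crossing each possibility with the mother I^A I^A and summing P(type A): 1/4·1/2 + 1/4·1 + 1/4·0 + 1/4·1/2 = 1/2.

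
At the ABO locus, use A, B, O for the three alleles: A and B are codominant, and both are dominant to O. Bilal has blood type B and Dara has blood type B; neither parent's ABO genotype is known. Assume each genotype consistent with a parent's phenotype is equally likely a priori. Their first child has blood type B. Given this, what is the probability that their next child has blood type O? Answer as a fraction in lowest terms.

1/20

Possible genotypes: Bilal ∈ {BB, BO}; Dara ∈ {BB, BO}.
Weight each parental genotype pair by prior × P(type-B child):
  BB × BB: posterior weight 4/15; P(next child type O) = 0.
  BB × BO: posterior weight 4/15; P(next child type O) = 0.
  BO × BB: posterior weight 4/15; P(next child type O) = 0.
  BO × BO: posterior weight 1/5; P(next child type O) = 1/4.
Weighted sum = 1/20.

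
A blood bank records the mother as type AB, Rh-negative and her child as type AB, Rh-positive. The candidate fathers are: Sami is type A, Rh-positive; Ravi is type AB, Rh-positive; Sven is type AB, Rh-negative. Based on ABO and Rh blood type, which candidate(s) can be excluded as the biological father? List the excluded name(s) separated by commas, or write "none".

A candidate is excluded only if no genotype consistent with his phenotype could produce a type AB, Rh-positive child with a type AB, Rh-negative mother.
Sven (type AB, Rh-): no genotype consistent with that phenotype can produce a type-AB Rh+ child with a type-AB mother.

Sven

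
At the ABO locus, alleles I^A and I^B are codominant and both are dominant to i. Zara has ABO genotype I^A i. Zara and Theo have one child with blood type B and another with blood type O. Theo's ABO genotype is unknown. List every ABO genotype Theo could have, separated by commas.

For each candidate genotype of Theo, check whether crossing it with I^A i can produce every observed child phenotype.
  I^A I^A → possible child types {A} ✗
  I^A I^B → possible child types {A, B, AB} ✗
  I^A i → possible child types {O, A} ✗
  I^B I^B → possible child types {B, AB} ✗
  I^B i → possible child types {O, A, B, AB} ✓
  i i → possible child types {O, A} ✗

I^B i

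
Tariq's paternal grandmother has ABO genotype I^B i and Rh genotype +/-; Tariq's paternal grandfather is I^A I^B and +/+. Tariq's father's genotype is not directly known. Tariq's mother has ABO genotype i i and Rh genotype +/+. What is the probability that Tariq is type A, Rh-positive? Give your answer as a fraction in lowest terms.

Tariq's father's ABO genotype from I^B i × I^A I^B: 1/4 I^A I^B, 1/4 I^A i, 1/4 I^B I^B, 1/4 I^B i.
Crossing each possibility with the mother i i and summing P(type A): 1/4·1/2 + 1/4·1/2 + 1/4·0 + 1/4·0 = 1/4.
Similarly for Rh via the father's Rh distribution: P(Rh+) = 1.
Independent loci: 1/4 × 1 = 1/4.

1/4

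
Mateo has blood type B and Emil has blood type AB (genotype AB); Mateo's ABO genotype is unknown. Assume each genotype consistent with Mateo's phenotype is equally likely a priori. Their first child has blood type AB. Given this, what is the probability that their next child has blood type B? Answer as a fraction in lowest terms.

1/2

Possible genotypes: Mateo ∈ {BB, BO}; Emil ∈ {AB}.
Weight each parental genotype pair by prior × P(type-AB child):
  BB × AB: posterior weight 2/3; P(next child type B) = 1/2.
  BO × AB: posterior weight 1/3; P(next child type B) = 1/2.
Weighted sum = 1/2.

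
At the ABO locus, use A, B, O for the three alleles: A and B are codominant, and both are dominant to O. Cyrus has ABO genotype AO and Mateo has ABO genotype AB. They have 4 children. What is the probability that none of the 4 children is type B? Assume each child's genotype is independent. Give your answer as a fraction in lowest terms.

ABO cross AO × AB → 1/2 A, 1/4 B, 1/4 AB.
So P(type B) = 1/4 per child.
P(not type B) = 3/4 for one child; (3/4)^4 = 81/256.

81/256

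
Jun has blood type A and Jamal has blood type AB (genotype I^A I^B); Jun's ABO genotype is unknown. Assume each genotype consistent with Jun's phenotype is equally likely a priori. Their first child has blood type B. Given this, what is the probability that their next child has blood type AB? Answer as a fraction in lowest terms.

1/4

Possible genotypes: Jun ∈ {I^A I^A, I^A i}; Jamal ∈ {I^A I^B}.
Weight each parental genotype pair by prior × P(type-B child):
  I^A i × I^A I^B: posterior weight 1; P(next child type AB) = 1/4.
Weighted sum = 1/4.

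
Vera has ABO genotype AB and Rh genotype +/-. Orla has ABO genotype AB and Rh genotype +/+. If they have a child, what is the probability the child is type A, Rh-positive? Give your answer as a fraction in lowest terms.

1/4

ABO cross AB × AB → offspring phenotypes: 1/4 A, 1/4 B, 1/2 AB.
Rh cross +/- × +/+ → 1 Rh+.
Independent loci: P(type A, Rh-positive) = 1/4 × 1 = 1/4.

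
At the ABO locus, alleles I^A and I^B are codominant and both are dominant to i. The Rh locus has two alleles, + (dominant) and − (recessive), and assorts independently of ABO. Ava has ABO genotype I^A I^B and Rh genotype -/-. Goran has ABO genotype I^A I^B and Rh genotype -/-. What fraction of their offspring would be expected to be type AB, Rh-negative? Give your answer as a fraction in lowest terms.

ABO cross I^A I^B × I^A I^B → offspring phenotypes: 1/4 A, 1/4 B, 1/2 AB.
Rh cross -/- × -/- → 1 Rh-.
Independent loci: P(type AB, Rh-negative) = 1/2 × 1 = 1/2.

1/2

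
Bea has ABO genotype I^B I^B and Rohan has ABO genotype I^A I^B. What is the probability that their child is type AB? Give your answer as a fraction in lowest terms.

1/2

ABO cross I^B I^B × I^A I^B → offspring phenotypes: 1/2 B, 1/2 AB.
So P(type AB) = 1/2.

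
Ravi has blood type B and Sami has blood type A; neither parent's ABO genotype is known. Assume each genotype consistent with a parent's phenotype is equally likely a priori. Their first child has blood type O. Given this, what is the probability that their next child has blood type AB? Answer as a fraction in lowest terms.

1/4

Possible genotypes: Ravi ∈ {BB, BO}; Sami ∈ {AA, AO}.
Weight each parental genotype pair by prior × P(type-O child):
  BO × AO: posterior weight 1; P(next child type AB) = 1/4.
Weighted sum = 1/4.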